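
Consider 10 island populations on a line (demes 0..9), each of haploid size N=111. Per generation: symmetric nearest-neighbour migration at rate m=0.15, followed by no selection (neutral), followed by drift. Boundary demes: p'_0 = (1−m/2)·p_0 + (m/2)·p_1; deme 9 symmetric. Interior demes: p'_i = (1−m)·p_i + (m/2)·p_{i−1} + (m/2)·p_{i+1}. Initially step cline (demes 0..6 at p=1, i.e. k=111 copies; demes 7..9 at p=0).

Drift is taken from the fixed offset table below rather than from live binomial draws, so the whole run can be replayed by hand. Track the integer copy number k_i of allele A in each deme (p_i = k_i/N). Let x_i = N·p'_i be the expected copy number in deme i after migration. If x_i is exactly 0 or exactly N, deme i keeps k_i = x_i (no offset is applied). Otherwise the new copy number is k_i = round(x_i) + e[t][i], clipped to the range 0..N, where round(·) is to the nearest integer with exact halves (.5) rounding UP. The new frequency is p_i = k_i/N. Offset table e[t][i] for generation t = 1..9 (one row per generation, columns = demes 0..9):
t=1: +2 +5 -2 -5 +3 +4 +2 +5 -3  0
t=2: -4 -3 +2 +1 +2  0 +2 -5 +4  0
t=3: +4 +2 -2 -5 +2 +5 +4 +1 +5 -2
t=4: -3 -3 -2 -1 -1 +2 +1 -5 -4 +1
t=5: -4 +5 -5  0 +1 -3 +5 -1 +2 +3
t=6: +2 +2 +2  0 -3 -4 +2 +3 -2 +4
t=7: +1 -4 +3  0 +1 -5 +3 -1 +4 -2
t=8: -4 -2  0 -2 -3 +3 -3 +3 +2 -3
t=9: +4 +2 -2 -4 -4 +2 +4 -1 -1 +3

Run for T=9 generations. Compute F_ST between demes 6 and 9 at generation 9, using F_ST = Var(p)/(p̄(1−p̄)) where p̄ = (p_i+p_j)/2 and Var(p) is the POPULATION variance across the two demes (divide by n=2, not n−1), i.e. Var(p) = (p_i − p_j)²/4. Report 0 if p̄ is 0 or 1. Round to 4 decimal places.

0.5030

t=0: k=[111 111 111 111 111 111 111 0 0 0]
t=1: x=[111.0000 111.0000 111.0000 111.0000 111.0000 111.0000 102.6750 8.3250 0.0000 0.0000] k=[111 111 111 111 111 111 105 13 0 0]
t=2: x=[111.0000 111.0000 111.0000 111.0000 111.0000 110.5500 98.5500 18.9250 0.9750 0.0000] k=[111 111 111 111 111 111 101 14 5 0]
t=3: x=[111.0000 111.0000 111.0000 111.0000 111.0000 110.2500 95.2250 19.8500 5.3000 0.3750] k=[111 111 111 111 111 111 99 21 10 0]
t=4: x=[111.0000 111.0000 111.0000 111.0000 111.0000 110.1000 94.0500 26.0250 10.0750 0.7500] k=[111 111 111 111 111 111 95 21 6 2]
t=5: x=[111.0000 111.0000 111.0000 111.0000 111.0000 109.8000 90.6500 25.4250 6.8250 2.3000] k=[111 111 111 111 111 107 96 24 9 5]
t=6: x=[111.0000 111.0000 111.0000 111.0000 110.7000 106.4750 91.4250 28.2750 9.8250 5.3000] k=[111 111 111 111 108 102 93 31 8 9]
t=7: x=[111.0000 111.0000 111.0000 110.7750 107.7750 101.7750 89.0250 33.9250 9.8000 8.9250] k=[111 111 111 111 109 97 92 33 14 7]
t=8: x=[111.0000 111.0000 111.0000 110.8500 108.2500 97.5250 87.9500 36.0000 14.9000 7.5250] k=[111 111 111 109 105 101 85 39 17 5]
t=9: x=[111.0000 111.0000 110.8500 108.8500 105.0000 100.1000 82.7500 40.8000 17.7500 5.9000] k=[111 111 109 105 101 102 87 40 17 9]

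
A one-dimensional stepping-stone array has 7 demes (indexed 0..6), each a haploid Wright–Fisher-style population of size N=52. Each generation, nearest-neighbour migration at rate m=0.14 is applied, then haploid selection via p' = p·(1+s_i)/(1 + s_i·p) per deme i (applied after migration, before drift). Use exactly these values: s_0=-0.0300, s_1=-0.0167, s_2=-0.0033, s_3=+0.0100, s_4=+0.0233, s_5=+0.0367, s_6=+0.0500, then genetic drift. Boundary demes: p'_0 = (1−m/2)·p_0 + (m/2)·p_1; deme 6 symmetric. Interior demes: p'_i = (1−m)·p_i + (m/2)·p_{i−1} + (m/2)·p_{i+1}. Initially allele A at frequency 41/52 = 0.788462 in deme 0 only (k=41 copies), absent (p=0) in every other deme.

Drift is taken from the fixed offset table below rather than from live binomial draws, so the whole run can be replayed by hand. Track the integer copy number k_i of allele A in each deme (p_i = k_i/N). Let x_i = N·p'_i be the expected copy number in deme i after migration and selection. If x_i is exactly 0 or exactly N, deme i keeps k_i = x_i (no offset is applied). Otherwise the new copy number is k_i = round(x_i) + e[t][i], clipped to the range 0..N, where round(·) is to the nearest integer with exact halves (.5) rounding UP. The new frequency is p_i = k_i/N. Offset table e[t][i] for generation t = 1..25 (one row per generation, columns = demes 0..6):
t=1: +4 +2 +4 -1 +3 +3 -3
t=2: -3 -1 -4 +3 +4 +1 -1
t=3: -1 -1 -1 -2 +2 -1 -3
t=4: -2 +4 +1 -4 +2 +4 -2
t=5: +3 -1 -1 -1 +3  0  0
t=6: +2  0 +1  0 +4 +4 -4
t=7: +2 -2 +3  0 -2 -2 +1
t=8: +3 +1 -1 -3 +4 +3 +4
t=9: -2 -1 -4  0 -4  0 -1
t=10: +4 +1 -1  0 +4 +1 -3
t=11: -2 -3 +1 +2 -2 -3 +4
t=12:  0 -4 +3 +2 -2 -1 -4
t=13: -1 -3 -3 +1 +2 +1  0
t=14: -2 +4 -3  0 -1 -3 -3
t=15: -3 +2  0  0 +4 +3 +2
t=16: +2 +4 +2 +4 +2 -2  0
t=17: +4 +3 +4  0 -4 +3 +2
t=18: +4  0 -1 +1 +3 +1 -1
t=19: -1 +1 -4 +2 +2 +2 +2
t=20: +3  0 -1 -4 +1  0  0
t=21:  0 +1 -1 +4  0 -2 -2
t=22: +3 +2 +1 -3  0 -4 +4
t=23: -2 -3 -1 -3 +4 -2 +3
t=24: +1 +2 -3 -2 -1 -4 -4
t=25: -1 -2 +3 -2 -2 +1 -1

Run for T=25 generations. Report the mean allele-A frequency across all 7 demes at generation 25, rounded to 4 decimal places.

t=0: k=[41 0 0 0 0 0 0]
t=1: x=[37.8180 2.8247 0.0000 0.0000 0.0000 0.0000 0.0000] k=[42 5 0 0 0 0 0]
t=2: x=[39.1171 7.1357 0.3489 0.0000 0.0000 0.0000 0.0000] k=[36 6 0 0 0 0 0]
t=3: x=[33.5389 7.5704 0.4186 0.0000 0.0000 0.0000 0.0000] k=[33 7 0 0 0 0 0]
t=4: x=[30.7986 8.2129 0.4884 0.0000 0.0000 0.0000 0.0000] k=[29 12 1 0 0 0 0]
t=5: x=[27.4156 12.2615 1.6946 0.0707 0.0000 0.0000 0.0000] k=[30 11 1 0 0 0 0]
t=6: x=[28.2776 11.4787 1.6248 0.0707 0.0000 0.0000 0.0000] k=[30 11 3 0 0 0 0]
t=7: x=[28.2776 11.6174 3.3397 0.2121 0.0000 0.0000 0.0000] k=[30 10 6 0 0 0 0]
t=8: x=[28.2074 10.9735 5.8428 0.4242 0.0000 0.0000 0.0000] k=[31 12 5 0 0 0 0]
t=9: x=[29.2811 12.6779 5.1247 0.3535 0.0000 0.0000 0.0000] k=[27 12 1 0 0 0 0]
t=10: x=[25.5541 12.1227 1.6946 0.0707 0.0000 0.0000 0.0000] k=[30 13 1 0 0 0 0]
t=11: x=[28.4180 13.1836 1.7644 0.0707 0.0000 0.0000 0.0000] k=[26 10 3 2 0 0 0]
t=12: x=[24.4851 10.4883 3.4095 1.9486 0.1433 0.0000 0.0000] k=[24 6 6 4 0 0 0]
t=13: x=[22.3510 7.1554 5.8428 3.8957 0.2865 0.0000 0.0000] k=[21 4 3 5 2 0 0]
t=14: x=[19.4379 5.0428 3.2001 4.6923 2.1163 0.1451 0.0000] k=[17 9 0 5 1 0 0]
t=15: x=[16.0995 8.8061 0.9768 4.4100 1.2375 0.0726 0.0000] k=[13 11 1 4 5 3 0]
t=16: x=[12.5674 10.3002 1.9039 3.8957 4.8911 3.0313 0.2205] k=[15 14 4 8 7 1 0]
t=17: x=[14.6079 13.2034 4.9651 7.7151 6.7847 1.3982 0.0735] k=[19 16 9 8 3 4 2]
t=18: x=[18.4260 15.5359 9.3945 7.7856 3.4943 3.9186 2.2424] k=[22 16 8 9 6 5 1]
t=19: x=[21.1965 15.6750 8.6062 8.7925 6.2658 4.9491 1.3423] k=[20 17 5 11 8 7 3]
t=20: x=[19.4180 16.1817 6.2418 10.4529 8.2994 7.0056 3.4332] k=[22 16 5 6 9 7 3]
t=21: x=[21.1965 15.4664 5.8229 6.1941 8.8174 7.0775 3.4332] k=[21 16 5 10 9 5 1]
t=22: x=[20.2720 15.3969 6.1022 9.6580 8.9595 5.1653 1.3423] k=[23 17 7 7 9 1 5]
t=23: x=[22.1917 16.5295 7.6783 7.2015 8.4619 1.9051 4.9336] k=[20 14 7 4 12 0 8]
t=24: x=[19.2096 13.7589 7.2593 4.8133 10.7957 1.4499 7.7565] k=[20 16 4 3 10 0 4]
t=25: x=[19.3485 15.2578 4.7557 3.5931 8.9798 1.0153 3.8921] k=[18 13 8 2 7 2 3]

0.1456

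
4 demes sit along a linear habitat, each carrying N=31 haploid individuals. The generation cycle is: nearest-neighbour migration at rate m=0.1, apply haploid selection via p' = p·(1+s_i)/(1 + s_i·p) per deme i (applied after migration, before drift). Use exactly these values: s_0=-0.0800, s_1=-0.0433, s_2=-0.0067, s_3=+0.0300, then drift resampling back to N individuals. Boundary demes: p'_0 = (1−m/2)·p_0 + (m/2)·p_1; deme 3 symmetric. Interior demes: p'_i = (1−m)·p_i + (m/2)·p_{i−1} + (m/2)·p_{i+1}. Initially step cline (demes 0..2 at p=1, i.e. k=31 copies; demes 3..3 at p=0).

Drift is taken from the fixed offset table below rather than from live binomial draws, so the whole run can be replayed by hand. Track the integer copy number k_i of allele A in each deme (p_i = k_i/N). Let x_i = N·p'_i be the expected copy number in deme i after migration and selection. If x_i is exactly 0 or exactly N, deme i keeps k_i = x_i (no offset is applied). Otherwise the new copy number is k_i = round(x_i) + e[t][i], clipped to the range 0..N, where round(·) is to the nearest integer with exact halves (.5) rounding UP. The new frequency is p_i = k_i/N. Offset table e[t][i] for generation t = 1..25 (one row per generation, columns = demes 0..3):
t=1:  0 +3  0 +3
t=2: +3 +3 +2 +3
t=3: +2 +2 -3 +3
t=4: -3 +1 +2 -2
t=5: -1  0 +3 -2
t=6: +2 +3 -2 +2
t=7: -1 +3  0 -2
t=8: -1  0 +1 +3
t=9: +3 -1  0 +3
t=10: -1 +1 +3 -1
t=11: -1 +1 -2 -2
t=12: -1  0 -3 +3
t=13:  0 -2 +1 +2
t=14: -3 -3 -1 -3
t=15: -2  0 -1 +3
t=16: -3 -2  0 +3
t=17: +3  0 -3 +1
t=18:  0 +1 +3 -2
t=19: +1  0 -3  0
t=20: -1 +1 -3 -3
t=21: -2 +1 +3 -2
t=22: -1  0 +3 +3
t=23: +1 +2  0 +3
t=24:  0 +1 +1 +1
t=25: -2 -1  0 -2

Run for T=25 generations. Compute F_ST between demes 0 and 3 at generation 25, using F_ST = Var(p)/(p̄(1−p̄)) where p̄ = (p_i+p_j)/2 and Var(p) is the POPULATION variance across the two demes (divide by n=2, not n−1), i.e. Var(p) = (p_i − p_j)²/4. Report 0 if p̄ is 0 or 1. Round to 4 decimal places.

t=0: k=[31 31 31 0]
t=1: x=[31.0000 31.0000 29.4401 1.5941] k=[31 31 29 5]
t=2: x=[31.0000 30.8955 27.8812 6.3479] k=[31 31 30 9]
t=3: x=[31.0000 30.9477 28.9874 10.2518] k=[31 31 26 13]
t=4: x=[31.0000 30.7388 25.5700 13.8762] k=[31 31 28 12]
t=5: x=[31.0000 30.8432 27.3283 13.0227] k=[31 31 30 11]
t=6: x=[31.0000 30.9477 29.0880 12.1678] k=[31 31 27 14]
t=7: x=[31.0000 30.7910 26.5243 14.8786] k=[31 31 27 13]
t=8: x=[31.0000 30.7910 26.4741 13.9264] k=[31 31 27 17]
t=9: x=[31.0000 30.7910 26.6750 17.7248] k=[31 30 27 21]
t=10: x=[30.9457 29.8521 26.8258 21.4959] k=[30 31 30 20]
t=11: x=[29.9701 30.8955 29.5407 20.7043] k=[29 31 28 19]
t=12: x=[28.9457 30.7388 27.6801 19.6634] k=[28 31 25 23]
t=13: x=[27.9267 30.5299 25.1682 23.2727] k=[28 29 26 25]
t=14: x=[27.8198 28.7078 26.0722 25.1908] k=[25 26 25 22]
t=15: x=[24.6388 25.7086 24.8670 22.3357] k=[23 26 24 25]
t=16: x=[22.6512 25.5541 24.1141 25.0926] k=[20 24 24 28]
t=17: x=[19.6060 23.5524 24.1642 27.8838] k=[23 24 21 29]
t=18: x=[22.5472 23.5524 21.5058 28.6646] k=[23 25 25 27]
t=19: x=[22.5992 24.6802 25.0678 27.0040] k=[24 25 22 27]
t=20: x=[23.5901 24.5775 22.3582 26.8572] k=[23 26 19 24]
t=21: x=[22.6512 25.2969 19.5515 23.9129] k=[21 26 23 22]
t=22: x=[20.6843 25.3997 23.0604 22.2370] k=[20 25 26 25]
t=23: x=[19.6572 24.5775 25.8713 25.1908] k=[21 27 26 28]
t=24: x=[20.7358 26.4818 26.1224 27.9815] k=[21 27 27 29]
t=25: x=[20.7358 26.5334 27.0770 28.9571] k=[19 26 27 27]

0.0870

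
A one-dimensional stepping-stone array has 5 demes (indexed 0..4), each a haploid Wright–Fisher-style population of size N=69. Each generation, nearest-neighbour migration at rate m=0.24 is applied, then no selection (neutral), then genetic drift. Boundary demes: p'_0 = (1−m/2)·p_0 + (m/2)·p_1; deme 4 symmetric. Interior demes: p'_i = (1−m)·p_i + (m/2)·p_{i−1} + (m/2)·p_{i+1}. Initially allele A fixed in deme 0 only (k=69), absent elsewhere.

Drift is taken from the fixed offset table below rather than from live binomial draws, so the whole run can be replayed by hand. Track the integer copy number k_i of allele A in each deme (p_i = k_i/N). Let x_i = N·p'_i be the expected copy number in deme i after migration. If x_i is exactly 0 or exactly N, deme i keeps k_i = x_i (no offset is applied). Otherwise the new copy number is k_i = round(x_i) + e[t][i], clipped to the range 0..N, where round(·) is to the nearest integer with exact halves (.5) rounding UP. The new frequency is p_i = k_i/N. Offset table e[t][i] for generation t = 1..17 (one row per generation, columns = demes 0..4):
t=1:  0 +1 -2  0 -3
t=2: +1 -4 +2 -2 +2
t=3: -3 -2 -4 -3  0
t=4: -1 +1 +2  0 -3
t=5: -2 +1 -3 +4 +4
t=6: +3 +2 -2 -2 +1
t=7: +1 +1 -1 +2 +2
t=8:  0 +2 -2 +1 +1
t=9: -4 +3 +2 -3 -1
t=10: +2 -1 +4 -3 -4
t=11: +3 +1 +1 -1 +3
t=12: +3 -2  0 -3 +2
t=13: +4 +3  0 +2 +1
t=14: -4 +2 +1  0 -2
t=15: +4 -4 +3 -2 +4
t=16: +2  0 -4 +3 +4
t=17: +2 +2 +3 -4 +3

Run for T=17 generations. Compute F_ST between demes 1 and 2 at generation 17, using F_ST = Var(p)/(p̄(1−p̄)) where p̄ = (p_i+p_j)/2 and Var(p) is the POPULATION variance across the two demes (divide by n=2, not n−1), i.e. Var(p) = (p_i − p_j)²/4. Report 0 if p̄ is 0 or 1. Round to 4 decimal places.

0.0198

t=0: k=[69 0 0 0 0]
t=1: x=[60.7200 8.2800 0.0000 0.0000 0.0000] k=[61 9 0 0 0]
t=2: x=[54.7600 14.1600 1.0800 0.0000 0.0000] k=[56 10 3 0 0]
t=3: x=[50.4800 14.6800 3.4800 0.3600 0.0000] k=[47 13 0 0 0]
t=4: x=[42.9200 15.5200 1.5600 0.0000 0.0000] k=[42 17 4 0 0]
t=5: x=[39.0000 18.4400 5.0800 0.4800 0.0000] k=[37 19 2 4 0]
t=6: x=[34.8400 19.1200 4.2800 3.2800 0.4800] k=[38 21 2 1 1]
t=7: x=[35.9600 20.7600 4.1600 1.1200 1.0000] k=[37 22 3 3 3]
t=8: x=[35.2000 21.5200 5.2800 3.0000 3.0000] k=[35 24 3 4 4]
t=9: x=[33.6800 22.8000 5.6400 3.8800 4.0000] k=[30 26 8 1 3]
t=10: x=[29.5200 24.3200 9.3200 2.0800 2.7600] k=[32 23 13 0 0]
t=11: x=[30.9200 22.8800 12.6400 1.5600 0.0000] k=[34 24 14 1 0]
t=12: x=[32.8000 24.0000 13.6400 2.4400 0.1200] k=[36 22 14 0 2]
t=13: x=[34.3200 22.7200 13.2800 1.9200 1.7600] k=[38 26 13 4 3]
t=14: x=[36.5600 25.8800 13.4800 4.9600 3.1200] k=[33 28 14 5 1]
t=15: x=[32.4000 26.9200 14.6000 5.6000 1.4800] k=[36 23 18 4 5]
t=16: x=[34.4400 23.9600 16.9200 5.8000 4.8800] k=[36 24 13 9 9]
t=17: x=[34.5600 24.1200 13.8400 9.4800 9.0000] k=[37 26 17 5 12]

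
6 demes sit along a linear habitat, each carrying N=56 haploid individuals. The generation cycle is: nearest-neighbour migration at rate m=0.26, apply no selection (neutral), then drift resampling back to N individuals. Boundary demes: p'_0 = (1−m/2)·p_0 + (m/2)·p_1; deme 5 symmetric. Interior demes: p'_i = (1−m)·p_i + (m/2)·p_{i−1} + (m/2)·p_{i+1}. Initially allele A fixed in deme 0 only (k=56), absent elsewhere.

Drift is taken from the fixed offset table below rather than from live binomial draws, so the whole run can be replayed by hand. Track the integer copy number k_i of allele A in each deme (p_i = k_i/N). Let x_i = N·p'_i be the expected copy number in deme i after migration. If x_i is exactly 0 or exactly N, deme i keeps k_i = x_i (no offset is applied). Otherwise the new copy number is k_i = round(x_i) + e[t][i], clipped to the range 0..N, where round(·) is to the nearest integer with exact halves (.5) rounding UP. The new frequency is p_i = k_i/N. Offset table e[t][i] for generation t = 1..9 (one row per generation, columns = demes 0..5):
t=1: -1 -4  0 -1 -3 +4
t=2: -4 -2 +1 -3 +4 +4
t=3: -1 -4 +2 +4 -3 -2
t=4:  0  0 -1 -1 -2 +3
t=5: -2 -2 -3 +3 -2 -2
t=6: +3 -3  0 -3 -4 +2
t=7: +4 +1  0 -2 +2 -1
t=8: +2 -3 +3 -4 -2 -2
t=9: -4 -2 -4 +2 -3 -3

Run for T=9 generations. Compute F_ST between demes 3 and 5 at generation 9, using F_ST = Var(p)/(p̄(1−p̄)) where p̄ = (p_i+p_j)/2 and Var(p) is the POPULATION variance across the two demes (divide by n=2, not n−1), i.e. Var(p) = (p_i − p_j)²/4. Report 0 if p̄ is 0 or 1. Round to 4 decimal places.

t=0: k=[56 0 0 0 0 0]
t=1: x=[48.7200 7.2800 0.0000 0.0000 0.0000 0.0000] k=[48 3 0 0 0 0]
t=2: x=[42.1500 8.4600 0.3900 0.0000 0.0000 0.0000] k=[38 6 1 0 0 0]
t=3: x=[33.8400 9.5100 1.5200 0.1300 0.0000 0.0000] k=[33 6 4 4 0 0]
t=4: x=[29.4900 9.2500 4.2600 3.4800 0.5200 0.0000] k=[29 9 3 2 0 0]
t=5: x=[26.4000 10.8200 3.6500 1.8700 0.2600 0.0000] k=[24 9 1 5 0 0]
t=6: x=[22.0500 9.9100 2.5600 3.8300 0.6500 0.0000] k=[25 7 3 1 0 0]
t=7: x=[22.6600 8.8200 3.2600 1.1300 0.1300 0.0000] k=[27 10 3 0 2 0]
t=8: x=[24.7900 11.3000 3.5200 0.6500 1.4800 0.2600] k=[27 8 7 0 0 0]
t=9: x=[24.5300 10.3400 6.2200 0.9100 0.0000 0.0000] k=[21 8 2 3 0 0]

0.0275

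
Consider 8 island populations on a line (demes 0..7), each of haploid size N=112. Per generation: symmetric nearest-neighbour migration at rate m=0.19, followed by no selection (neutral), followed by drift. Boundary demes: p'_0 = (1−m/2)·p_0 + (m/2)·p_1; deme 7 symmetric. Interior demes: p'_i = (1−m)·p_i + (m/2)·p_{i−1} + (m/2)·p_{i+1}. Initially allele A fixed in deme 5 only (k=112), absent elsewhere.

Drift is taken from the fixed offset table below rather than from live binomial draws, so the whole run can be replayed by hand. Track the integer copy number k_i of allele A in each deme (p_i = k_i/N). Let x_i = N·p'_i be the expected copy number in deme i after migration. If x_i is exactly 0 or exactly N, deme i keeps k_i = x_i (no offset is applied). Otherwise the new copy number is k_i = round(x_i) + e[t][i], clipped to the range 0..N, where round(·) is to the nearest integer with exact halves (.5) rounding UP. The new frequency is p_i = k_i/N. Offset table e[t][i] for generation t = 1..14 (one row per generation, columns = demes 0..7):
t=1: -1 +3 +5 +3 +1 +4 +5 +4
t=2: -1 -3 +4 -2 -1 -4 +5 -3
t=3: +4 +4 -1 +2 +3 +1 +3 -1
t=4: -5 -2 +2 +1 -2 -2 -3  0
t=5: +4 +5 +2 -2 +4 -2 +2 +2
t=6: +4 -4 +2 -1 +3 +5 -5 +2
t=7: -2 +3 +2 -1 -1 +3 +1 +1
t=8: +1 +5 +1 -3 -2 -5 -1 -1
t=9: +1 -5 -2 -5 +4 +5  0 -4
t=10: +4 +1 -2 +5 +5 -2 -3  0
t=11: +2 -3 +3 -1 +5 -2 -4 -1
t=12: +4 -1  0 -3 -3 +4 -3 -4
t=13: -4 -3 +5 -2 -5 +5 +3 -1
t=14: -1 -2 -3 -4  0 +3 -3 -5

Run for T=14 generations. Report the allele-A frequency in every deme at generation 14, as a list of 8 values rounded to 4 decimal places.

[0.0625, 0.0089, 0.0804, 0.0804, 0.2321, 0.3661, 0.1875, 0.0625]

t=0: k=[0 0 0 0 0 112 0 0]
t=1: x=[0.0000 0.0000 0.0000 0.0000 10.6400 90.7200 10.6400 0.0000] k=[0 0 0 0 12 95 16 0]
t=2: x=[0.0000 0.0000 0.0000 1.1400 18.7450 79.6100 21.9850 1.5200] k=[0 0 0 0 18 76 27 0]
t=3: x=[0.0000 0.0000 0.0000 1.7100 21.8000 65.8350 29.0900 2.5650] k=[0 0 0 4 25 67 32 2]
t=4: x=[0.0000 0.0000 0.3800 5.6150 26.9950 59.6850 32.4750 4.8500] k=[0 0 2 7 25 58 29 5]
t=5: x=[0.0000 0.1900 2.2850 8.2350 26.4250 52.1100 29.4750 7.2800] k=[0 5 4 6 30 50 31 9]
t=6: x=[0.4750 4.4300 4.2850 8.0900 29.6200 46.2950 30.7150 11.0900] k=[4 0 6 7 33 51 26 13]
t=7: x=[3.6200 0.9500 5.5250 9.3750 32.2400 46.9150 27.1400 14.2350] k=[2 4 8 8 31 50 28 15]
t=8: x=[2.1900 4.1900 7.6200 10.1850 30.6200 46.1050 28.8550 16.2350] k=[3 9 9 7 29 41 28 15]
t=9: x=[3.5700 8.4300 8.8100 9.2800 28.0500 38.6250 28.0000 16.2350] k=[5 3 7 4 32 44 28 12]
t=10: x=[4.8100 3.5700 6.3350 6.9450 30.4800 41.3400 28.0000 13.5200] k=[9 5 4 12 35 39 25 14]
t=11: x=[8.6200 5.2850 4.8550 13.4250 33.1950 37.2900 25.2850 15.0450] k=[11 2 8 12 38 35 21 14]
t=12: x=[10.1450 3.4250 7.8100 14.0900 35.2450 33.9550 21.6650 14.6650] k=[14 2 8 11 32 38 19 11]
t=13: x=[12.8600 3.7100 7.7150 12.7100 30.5750 35.6250 20.0450 11.7600] k=[9 1 13 11 26 41 23 11]
t=14: x=[8.2400 2.9000 11.6700 12.6150 26.0000 37.8650 23.5700 12.1400] k=[7 1 9 9 26 41 21 7]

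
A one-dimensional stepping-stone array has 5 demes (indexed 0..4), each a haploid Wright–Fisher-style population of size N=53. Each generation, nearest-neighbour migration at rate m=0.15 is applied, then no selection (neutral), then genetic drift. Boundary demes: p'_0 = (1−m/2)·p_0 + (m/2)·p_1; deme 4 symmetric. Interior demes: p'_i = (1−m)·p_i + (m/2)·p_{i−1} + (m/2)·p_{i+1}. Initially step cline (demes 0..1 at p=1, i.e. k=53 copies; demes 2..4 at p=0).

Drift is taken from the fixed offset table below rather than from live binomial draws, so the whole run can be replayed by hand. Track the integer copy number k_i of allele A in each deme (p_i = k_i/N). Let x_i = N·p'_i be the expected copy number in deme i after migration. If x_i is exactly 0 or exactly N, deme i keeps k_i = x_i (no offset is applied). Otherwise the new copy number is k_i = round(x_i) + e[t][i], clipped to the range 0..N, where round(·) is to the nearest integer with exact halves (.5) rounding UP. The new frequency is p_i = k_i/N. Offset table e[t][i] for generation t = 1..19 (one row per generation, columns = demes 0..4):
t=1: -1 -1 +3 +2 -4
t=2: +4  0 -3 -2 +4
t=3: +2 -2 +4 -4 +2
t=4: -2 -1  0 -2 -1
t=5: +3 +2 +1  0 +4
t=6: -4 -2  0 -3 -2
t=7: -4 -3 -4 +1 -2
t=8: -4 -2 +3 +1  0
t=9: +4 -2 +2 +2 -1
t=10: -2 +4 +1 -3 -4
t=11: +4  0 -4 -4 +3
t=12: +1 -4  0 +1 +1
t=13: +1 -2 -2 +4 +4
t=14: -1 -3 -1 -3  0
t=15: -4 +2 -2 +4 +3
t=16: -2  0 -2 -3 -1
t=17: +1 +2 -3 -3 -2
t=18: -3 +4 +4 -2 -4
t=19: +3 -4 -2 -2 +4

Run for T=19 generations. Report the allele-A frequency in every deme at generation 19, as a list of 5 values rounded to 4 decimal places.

t=0: k=[53 53 0 0 0]
t=1: x=[53.0000 49.0250 3.9750 0.0000 0.0000] k=[53 48 7 0 0]
t=2: x=[52.6250 45.3000 9.5500 0.5250 0.0000] k=[53 45 7 0 0]
t=3: x=[52.4000 42.7500 9.3250 0.5250 0.0000] k=[53 41 13 0 0]
t=4: x=[52.1000 39.8000 14.1250 0.9750 0.0000] k=[50 39 14 0 0]
t=5: x=[49.1750 37.9500 14.8250 1.0500 0.0000] k=[52 40 16 1 0]
t=6: x=[51.1000 39.1000 16.6750 2.0500 0.0750] k=[47 37 17 0 0]
t=7: x=[46.2500 36.2500 17.2250 1.2750 0.0000] k=[42 33 13 2 0]
t=8: x=[41.3250 32.1750 13.6750 2.6750 0.1500] k=[37 30 17 4 0]
t=9: x=[36.4750 29.5500 17.0000 4.6750 0.3000] k=[40 28 19 7 0]
t=10: x=[39.1000 28.2250 18.7750 7.3750 0.5250] k=[37 32 20 4 0]
t=11: x=[36.6250 31.4750 19.7000 4.9000 0.3000] k=[41 31 16 1 3]
t=12: x=[40.2500 30.6250 16.0000 2.2750 2.8500] k=[41 27 16 3 4]
t=13: x=[39.9500 27.2250 15.8500 4.0500 3.9250] k=[41 25 14 8 8]
t=14: x=[39.8000 25.3750 14.3750 8.4500 8.0000] k=[39 22 13 5 8]
t=15: x=[37.7250 22.6000 13.0750 5.8250 7.7750] k=[34 25 11 10 11]
t=16: x=[33.3250 24.6250 11.9750 10.1500 10.9250] k=[31 25 10 7 10]
t=17: x=[30.5500 24.3250 10.9000 7.4500 9.7750] k=[32 26 8 4 8]
t=18: x=[31.5500 25.1000 9.0500 4.6000 7.7000] k=[29 29 13 3 4]
t=19: x=[29.0000 27.8000 13.4500 3.8250 3.9250] k=[32 24 11 2 8]

[0.6038, 0.4528, 0.2075, 0.0377, 0.1509]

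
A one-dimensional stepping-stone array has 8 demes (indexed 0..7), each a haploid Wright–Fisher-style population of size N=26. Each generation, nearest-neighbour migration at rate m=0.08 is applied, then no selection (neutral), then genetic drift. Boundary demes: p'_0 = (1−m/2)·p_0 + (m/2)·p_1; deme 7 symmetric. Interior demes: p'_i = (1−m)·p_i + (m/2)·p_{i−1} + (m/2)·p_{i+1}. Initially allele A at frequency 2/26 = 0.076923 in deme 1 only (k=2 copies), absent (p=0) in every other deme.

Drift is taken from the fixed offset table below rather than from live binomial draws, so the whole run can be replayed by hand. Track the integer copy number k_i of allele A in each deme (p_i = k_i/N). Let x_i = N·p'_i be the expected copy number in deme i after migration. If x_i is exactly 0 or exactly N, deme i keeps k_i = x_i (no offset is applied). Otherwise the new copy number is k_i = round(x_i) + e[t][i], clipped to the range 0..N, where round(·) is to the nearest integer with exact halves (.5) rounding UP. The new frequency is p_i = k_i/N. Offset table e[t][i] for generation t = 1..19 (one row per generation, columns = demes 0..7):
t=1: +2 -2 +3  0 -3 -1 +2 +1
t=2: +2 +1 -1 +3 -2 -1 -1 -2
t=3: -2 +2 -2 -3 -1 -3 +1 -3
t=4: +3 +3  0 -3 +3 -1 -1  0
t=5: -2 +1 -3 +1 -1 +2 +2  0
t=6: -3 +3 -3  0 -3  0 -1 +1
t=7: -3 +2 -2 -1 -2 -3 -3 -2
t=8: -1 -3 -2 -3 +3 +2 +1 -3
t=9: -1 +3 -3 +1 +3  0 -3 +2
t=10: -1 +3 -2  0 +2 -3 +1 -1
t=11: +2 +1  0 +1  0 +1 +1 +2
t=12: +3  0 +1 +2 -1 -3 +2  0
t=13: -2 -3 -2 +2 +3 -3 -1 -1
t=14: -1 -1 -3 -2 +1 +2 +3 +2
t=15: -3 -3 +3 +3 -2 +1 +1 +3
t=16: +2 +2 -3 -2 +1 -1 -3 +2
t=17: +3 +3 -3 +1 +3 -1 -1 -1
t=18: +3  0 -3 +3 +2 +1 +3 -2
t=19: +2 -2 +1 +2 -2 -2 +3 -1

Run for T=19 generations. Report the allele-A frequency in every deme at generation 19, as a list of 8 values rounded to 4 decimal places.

t=0: k=[0 2 0 0 0 0 0 0]
t=1: x=[0.0800 1.8400 0.0800 0.0000 0.0000 0.0000 0.0000 0.0000] k=[2 0 3 0 0 0 0 0]
t=2: x=[1.9200 0.2000 2.7600 0.1200 0.0000 0.0000 0.0000 0.0000] k=[4 1 2 3 0 0 0 0]
t=3: x=[3.8800 1.1600 2.0000 2.8400 0.1200 0.0000 0.0000 0.0000] k=[2 3 0 0 0 0 0 0]
t=4: x=[2.0400 2.8400 0.1200 0.0000 0.0000 0.0000 0.0000 0.0000] k=[5 6 0 0 0 0 0 0]
t=5: x=[5.0400 5.7200 0.2400 0.0000 0.0000 0.0000 0.0000 0.0000] k=[3 7 0 0 0 0 0 0]
t=6: x=[3.1600 6.5600 0.2800 0.0000 0.0000 0.0000 0.0000 0.0000] k=[0 10 0 0 0 0 0 0]
t=7: x=[0.4000 9.2000 0.4000 0.0000 0.0000 0.0000 0.0000 0.0000] k=[0 11 0 0 0 0 0 0]
t=8: x=[0.4400 10.1200 0.4400 0.0000 0.0000 0.0000 0.0000 0.0000] k=[0 7 0 0 0 0 0 0]
t=9: x=[0.2800 6.4400 0.2800 0.0000 0.0000 0.0000 0.0000 0.0000] k=[0 9 0 0 0 0 0 0]
t=10: x=[0.3600 8.2800 0.3600 0.0000 0.0000 0.0000 0.0000 0.0000] k=[0 11 0 0 0 0 0 0]
t=11: x=[0.4400 10.1200 0.4400 0.0000 0.0000 0.0000 0.0000 0.0000] k=[2 11 0 0 0 0 0 0]
t=12: x=[2.3600 10.2000 0.4400 0.0000 0.0000 0.0000 0.0000 0.0000] k=[5 10 1 0 0 0 0 0]
t=13: x=[5.2000 9.4400 1.3200 0.0400 0.0000 0.0000 0.0000 0.0000] k=[3 6 0 2 0 0 0 0]
t=14: x=[3.1200 5.6400 0.3200 1.8400 0.0800 0.0000 0.0000 0.0000] k=[2 5 0 0 1 0 0 0]
t=15: x=[2.1200 4.6800 0.2000 0.0400 0.9200 0.0400 0.0000 0.0000] k=[0 2 3 3 0 1 0 0]
t=16: x=[0.0800 1.9600 2.9600 2.8800 0.1600 0.9200 0.0400 0.0000] k=[2 4 0 1 1 0 0 0]
t=17: x=[2.0800 3.7600 0.2000 0.9600 0.9600 0.0400 0.0000 0.0000] k=[5 7 0 2 4 0 0 0]
t=18: x=[5.0800 6.6400 0.3600 2.0000 3.7600 0.1600 0.0000 0.0000] k=[8 7 0 5 6 1 0 0]
t=19: x=[7.9600 6.7600 0.4800 4.8400 5.7600 1.1600 0.0400 0.0000] k=[10 5 1 7 4 0 3 0]

[0.3846, 0.1923, 0.0385, 0.2692, 0.1538, 0.0000, 0.1154, 0.0000]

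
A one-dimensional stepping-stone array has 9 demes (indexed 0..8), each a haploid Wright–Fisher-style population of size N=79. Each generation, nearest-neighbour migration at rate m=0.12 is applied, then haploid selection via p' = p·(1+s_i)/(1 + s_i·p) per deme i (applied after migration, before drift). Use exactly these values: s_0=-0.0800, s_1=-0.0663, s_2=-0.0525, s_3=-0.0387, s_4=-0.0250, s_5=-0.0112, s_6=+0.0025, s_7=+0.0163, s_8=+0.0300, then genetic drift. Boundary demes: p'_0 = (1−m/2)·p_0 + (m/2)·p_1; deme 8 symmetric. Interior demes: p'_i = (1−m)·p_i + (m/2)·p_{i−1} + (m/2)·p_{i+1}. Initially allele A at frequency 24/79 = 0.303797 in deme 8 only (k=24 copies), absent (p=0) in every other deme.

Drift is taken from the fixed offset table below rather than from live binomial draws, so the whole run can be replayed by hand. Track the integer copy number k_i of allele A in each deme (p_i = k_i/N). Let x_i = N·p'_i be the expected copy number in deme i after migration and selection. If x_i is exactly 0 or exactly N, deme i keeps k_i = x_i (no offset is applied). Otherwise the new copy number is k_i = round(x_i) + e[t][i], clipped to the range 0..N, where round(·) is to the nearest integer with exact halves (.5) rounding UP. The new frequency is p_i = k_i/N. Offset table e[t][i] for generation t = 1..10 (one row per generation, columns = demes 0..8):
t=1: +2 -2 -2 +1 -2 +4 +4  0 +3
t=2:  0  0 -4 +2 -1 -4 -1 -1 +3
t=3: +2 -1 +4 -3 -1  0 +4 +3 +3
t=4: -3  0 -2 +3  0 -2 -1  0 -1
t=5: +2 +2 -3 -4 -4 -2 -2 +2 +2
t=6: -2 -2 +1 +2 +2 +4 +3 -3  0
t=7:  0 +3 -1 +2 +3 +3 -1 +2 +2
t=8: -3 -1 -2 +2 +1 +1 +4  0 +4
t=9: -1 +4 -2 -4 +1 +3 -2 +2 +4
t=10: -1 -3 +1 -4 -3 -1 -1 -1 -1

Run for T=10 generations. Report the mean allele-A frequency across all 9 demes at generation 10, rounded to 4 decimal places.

0.0900

t=0: k=[0 0 0 0 0 0 0 0 24]
t=1: x=[0.0000 0.0000 0.0000 0.0000 0.0000 0.0000 0.0000 1.4630 23.0394] k=[0 0 0 0 0 0 0 1 26]
t=2: x=[0.0000 0.0000 0.0000 0.0000 0.0000 0.0000 0.0601 2.4785 25.0024] k=[0 0 0 0 0 0 0 1 28]
t=3: x=[0.0000 0.0000 0.0000 0.0000 0.0000 0.0000 0.0601 2.6004 26.9019] k=[0 0 0 0 0 0 4 6 30]
t=4: x=[0.0000 0.0000 0.0000 0.0000 0.0000 0.2373 3.8892 7.4281 29.1012] k=[0 0 0 0 0 0 3 7 28]
t=5: x=[0.0000 0.0000 0.0000 0.0000 0.0000 0.1780 3.0674 8.1373 27.2653] k=[0 0 0 0 0 0 1 10 29]
t=6: x=[0.0000 0.0000 0.0000 0.0000 0.0000 0.0593 1.4836 10.7493 28.3954] k=[0 0 0 0 0 4 4 8 28]
t=7: x=[0.0000 0.0000 0.0000 0.0000 0.2340 3.7199 4.2500 9.0892 27.3259] k=[0 0 0 0 3 7 3 11 29]
t=8: x=[0.0000 0.0000 0.0000 0.1730 2.9864 6.4529 3.7289 11.7609 28.4559] k=[0 0 0 2 4 7 8 12 32]
t=9: x=[0.0000 0.0000 0.1137 1.9245 3.9636 6.8096 8.1983 13.1361 31.3572] k=[0 0 0 0 5 10 6 15 35]
t=10: x=[0.0000 0.0000 0.0000 0.2884 4.8827 9.3666 6.7955 15.8640 34.3728] k=[0 0 0 0 2 8 6 15 33]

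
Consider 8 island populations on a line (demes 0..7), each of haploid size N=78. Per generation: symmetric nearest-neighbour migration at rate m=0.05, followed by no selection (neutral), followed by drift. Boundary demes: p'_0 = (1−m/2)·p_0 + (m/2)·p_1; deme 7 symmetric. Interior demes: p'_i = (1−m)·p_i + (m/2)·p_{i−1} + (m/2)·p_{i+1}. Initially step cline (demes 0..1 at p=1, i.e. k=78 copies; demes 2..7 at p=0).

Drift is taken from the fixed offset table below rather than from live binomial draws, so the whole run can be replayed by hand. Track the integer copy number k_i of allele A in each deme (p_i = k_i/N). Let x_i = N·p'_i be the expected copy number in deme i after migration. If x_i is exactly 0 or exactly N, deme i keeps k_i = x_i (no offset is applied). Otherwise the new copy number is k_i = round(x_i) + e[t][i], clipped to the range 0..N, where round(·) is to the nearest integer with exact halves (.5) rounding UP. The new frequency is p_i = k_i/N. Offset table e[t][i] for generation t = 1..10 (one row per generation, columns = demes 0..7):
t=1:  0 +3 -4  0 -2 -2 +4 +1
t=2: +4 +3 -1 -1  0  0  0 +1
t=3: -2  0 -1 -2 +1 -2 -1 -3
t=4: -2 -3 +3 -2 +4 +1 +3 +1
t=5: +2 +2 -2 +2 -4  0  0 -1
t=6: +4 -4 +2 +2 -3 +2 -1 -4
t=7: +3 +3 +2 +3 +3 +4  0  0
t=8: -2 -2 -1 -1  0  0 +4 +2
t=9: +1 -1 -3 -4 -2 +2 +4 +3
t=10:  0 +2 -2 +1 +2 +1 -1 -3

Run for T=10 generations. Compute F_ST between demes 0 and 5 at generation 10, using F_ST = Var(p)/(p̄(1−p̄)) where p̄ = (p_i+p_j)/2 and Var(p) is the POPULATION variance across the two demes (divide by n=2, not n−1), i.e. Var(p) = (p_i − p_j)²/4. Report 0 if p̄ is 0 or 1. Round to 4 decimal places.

0.9007

t=0: k=[78 78 0 0 0 0 0 0]
t=1: x=[78.0000 76.0500 1.9500 0.0000 0.0000 0.0000 0.0000 0.0000] k=[78 78 0 0 0 0 0 0]
t=2: x=[78.0000 76.0500 1.9500 0.0000 0.0000 0.0000 0.0000 0.0000] k=[78 78 1 0 0 0 0 0]
t=3: x=[78.0000 76.0750 2.9000 0.0250 0.0000 0.0000 0.0000 0.0000] k=[78 76 2 0 0 0 0 0]
t=4: x=[77.9500 74.2000 3.8000 0.0500 0.0000 0.0000 0.0000 0.0000] k=[76 71 7 0 0 0 0 0]
t=5: x=[75.8750 69.5250 8.4250 0.1750 0.0000 0.0000 0.0000 0.0000] k=[78 72 6 2 0 0 0 0]
t=6: x=[77.8500 70.5000 7.5500 2.0500 0.0500 0.0000 0.0000 0.0000] k=[78 67 10 4 0 0 0 0]
t=7: x=[77.7250 65.8500 11.2750 4.0500 0.1000 0.0000 0.0000 0.0000] k=[78 69 13 7 3 0 0 0]
t=8: x=[77.7750 67.8250 14.2500 7.0500 3.0250 0.0750 0.0000 0.0000] k=[76 66 13 6 3 0 0 0]
t=9: x=[75.7500 64.9250 14.1500 6.1000 3.0000 0.0750 0.0000 0.0000] k=[77 64 11 2 1 2 0 0]
t=10: x=[76.6750 63.0000 12.1000 2.2000 1.0500 1.9250 0.0500 0.0000] k=[77 65 10 3 3 3 0 0]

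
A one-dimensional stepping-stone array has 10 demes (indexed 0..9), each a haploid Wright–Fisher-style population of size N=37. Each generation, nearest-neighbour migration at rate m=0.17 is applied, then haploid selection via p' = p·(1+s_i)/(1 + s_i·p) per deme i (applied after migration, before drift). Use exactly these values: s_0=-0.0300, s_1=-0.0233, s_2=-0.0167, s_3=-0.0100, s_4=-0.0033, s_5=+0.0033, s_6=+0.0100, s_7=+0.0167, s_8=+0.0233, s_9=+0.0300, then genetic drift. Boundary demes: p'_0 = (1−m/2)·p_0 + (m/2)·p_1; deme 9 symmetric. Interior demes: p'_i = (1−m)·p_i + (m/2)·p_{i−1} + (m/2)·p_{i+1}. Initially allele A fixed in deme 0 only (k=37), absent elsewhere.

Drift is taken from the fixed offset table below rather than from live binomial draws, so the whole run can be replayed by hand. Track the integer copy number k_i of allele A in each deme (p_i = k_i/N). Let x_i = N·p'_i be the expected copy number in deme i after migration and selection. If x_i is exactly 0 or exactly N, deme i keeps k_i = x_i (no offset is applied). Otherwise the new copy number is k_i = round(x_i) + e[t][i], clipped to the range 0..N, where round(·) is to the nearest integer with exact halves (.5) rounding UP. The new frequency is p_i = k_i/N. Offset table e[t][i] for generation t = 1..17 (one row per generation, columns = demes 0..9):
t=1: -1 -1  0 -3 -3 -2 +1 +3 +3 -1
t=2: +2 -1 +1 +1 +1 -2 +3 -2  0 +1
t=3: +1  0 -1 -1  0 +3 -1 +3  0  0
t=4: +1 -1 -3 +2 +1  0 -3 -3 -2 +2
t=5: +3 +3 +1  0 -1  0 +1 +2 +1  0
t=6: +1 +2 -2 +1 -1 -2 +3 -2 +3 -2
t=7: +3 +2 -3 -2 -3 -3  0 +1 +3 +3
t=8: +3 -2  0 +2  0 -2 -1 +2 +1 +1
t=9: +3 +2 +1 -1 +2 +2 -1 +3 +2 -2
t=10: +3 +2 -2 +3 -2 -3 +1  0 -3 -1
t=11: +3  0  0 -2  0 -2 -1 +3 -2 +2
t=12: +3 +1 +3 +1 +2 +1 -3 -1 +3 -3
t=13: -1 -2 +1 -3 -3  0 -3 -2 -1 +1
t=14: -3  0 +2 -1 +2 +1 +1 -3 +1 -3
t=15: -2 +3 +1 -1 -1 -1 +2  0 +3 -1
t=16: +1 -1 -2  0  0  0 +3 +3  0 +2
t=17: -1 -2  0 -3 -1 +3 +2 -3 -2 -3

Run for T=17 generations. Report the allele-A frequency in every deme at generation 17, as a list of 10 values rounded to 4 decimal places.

[0.6216, 0.4324, 0.2432, 0.0000, 0.0000, 0.0000, 0.0000, 0.0000, 0.0000, 0.0000]

t=0: k=[37 0 0 0 0 0 0 0 0 0]
t=1: x=[33.7662 3.0778 0.0000 0.0000 0.0000 0.0000 0.0000 0.0000 0.0000 0.0000] k=[33 2 0 0 0 0 0 0 0 0]
t=2: x=[30.1975 4.3733 0.1672 0.0000 0.0000 0.0000 0.0000 0.0000 0.0000 0.0000] k=[32 3 1 0 0 0 0 0 0 0]
t=3: x=[29.3518 5.1889 1.0674 0.0842 0.0000 0.0000 0.0000 0.0000 0.0000 0.0000] k=[30 5 0 0 0 0 0 0 0 0]
t=4: x=[27.6640 6.5716 0.4180 0.0000 0.0000 0.0000 0.0000 0.0000 0.0000 0.0000] k=[29 6 0 0 0 0 0 0 0 0]
t=5: x=[26.8218 7.3058 0.5016 0.0000 0.0000 0.0000 0.0000 0.0000 0.0000 0.0000] k=[30 10 2 0 0 0 0 0 0 0]
t=6: x=[28.0957 10.8384 2.4709 0.1683 0.0000 0.0000 0.0000 0.0000 0.0000 0.0000] k=[29 13 0 1 0 0 0 0 0 0]
t=7: x=[27.4254 13.0551 1.1708 0.8219 0.0847 0.0000 0.0000 0.0000 0.0000 0.0000] k=[30 15 0 0 0 0 0 0 0 0]
t=8: x=[28.5277 14.7902 1.2544 0.0000 0.0000 0.0000 0.0000 0.0000 0.0000 0.0000] k=[32 13 1 0 0 0 0 0 0 0]
t=9: x=[30.2179 13.3929 1.9043 0.0842 0.0000 0.0000 0.0000 0.0000 0.0000 0.0000] k=[33 15 3 0 0 0 0 0 0 0]
t=10: x=[31.3252 15.2980 3.7084 0.2525 0.0000 0.0000 0.0000 0.0000 0.0000 0.0000] k=[34 17 2 3 0 0 0 0 0 0]
t=11: x=[32.4345 16.9532 3.3089 2.6353 0.2542 0.0000 0.0000 0.0000 0.0000 0.0000] k=[35 17 3 1 0 0 0 0 0 0]
t=12: x=[33.3715 17.1230 3.9601 1.0745 0.0847 0.0000 0.0000 0.0000 0.0000 0.0000] k=[36 18 7 2 2 0 0 0 0 0]
t=13: x=[34.3973 18.3769 7.4097 2.4023 1.8243 0.1706 0.0000 0.0000 0.0000 0.0000] k=[33 16 8 0 0 0 0 0 0 0]
t=14: x=[31.4120 16.5491 7.8949 0.6733 0.0000 0.0000 0.0000 0.0000 0.0000 0.0000] k=[28 17 10 0 0 0 0 0 0 0]
t=15: x=[26.8421 17.1230 9.6246 0.8417 0.0000 0.0000 0.0000 0.0000 0.0000 0.0000] k=[25 20 11 0 0 0 0 0 0 0]
t=16: x=[24.3224 19.4426 10.7014 0.9259 0.0000 0.0000 0.0000 0.0000 0.0000 0.0000] k=[25 18 9 1 0 0 0 0 0 0]
t=17: x=[24.1507 17.6123 8.9701 1.5797 0.0847 0.0000 0.0000 0.0000 0.0000 0.0000] k=[23 16 9 0 0 0 0 0 0 0]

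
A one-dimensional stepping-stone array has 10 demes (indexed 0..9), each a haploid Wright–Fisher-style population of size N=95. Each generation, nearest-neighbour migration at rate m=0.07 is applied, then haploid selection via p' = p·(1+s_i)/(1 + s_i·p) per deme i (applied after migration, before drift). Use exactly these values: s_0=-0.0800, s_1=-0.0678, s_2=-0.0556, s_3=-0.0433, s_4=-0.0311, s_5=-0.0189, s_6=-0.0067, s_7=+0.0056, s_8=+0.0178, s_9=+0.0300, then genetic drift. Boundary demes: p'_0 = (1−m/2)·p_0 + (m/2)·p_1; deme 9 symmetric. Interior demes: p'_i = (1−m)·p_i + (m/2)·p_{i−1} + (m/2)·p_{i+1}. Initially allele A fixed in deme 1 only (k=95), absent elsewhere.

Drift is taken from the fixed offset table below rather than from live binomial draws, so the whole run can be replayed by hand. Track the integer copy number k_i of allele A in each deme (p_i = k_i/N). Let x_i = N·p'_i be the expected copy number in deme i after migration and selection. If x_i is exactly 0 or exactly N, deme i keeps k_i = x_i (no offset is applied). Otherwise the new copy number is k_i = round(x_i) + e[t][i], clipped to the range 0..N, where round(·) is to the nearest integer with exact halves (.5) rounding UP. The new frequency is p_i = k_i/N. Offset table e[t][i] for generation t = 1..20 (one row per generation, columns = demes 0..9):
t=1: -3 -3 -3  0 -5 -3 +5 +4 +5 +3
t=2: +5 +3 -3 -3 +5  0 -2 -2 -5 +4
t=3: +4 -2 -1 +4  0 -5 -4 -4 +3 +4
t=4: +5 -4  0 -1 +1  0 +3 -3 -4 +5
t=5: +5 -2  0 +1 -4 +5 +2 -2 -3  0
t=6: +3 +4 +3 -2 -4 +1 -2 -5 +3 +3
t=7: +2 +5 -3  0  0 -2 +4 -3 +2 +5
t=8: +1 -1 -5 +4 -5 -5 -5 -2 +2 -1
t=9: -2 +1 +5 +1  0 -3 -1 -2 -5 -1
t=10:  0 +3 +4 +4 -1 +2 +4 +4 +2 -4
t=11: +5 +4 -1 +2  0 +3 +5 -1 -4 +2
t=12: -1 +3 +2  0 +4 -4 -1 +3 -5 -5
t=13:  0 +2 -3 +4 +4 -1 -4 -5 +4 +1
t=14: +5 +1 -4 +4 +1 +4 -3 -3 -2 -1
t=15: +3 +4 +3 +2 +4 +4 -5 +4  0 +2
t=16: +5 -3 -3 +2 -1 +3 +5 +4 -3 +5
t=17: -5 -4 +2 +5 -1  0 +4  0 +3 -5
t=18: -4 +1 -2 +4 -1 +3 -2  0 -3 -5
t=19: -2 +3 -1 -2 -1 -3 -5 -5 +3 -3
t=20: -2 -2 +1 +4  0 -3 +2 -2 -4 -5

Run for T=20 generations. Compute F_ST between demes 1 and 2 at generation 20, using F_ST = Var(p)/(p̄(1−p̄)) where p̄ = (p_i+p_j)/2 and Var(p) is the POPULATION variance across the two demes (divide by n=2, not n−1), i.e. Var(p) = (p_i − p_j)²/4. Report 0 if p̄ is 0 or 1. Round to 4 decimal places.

t=0: k=[0 95 0 0 0 0 0 0 0 0]
t=1: x=[3.0676 87.9025 3.1463 0.0000 0.0000 0.0000 0.0000 0.0000 0.0000 0.0000] k=[0 85 0 0 0 0 0 0 0 0]
t=2: x=[2.7439 78.0964 2.8145 0.0000 0.0000 0.0000 0.0000 0.0000 0.0000 0.0000] k=[8 81 0 0 0 0 0 0 0 0]
t=3: x=[9.7977 74.5040 2.6818 0.0000 0.0000 0.0000 0.0000 0.0000 0.0000 0.0000] k=[14 73 2 0 0 0 0 0 0 0]
t=4: x=[14.9825 67.0864 4.1803 0.0670 0.0000 0.0000 0.0000 0.0000 0.0000 0.0000] k=[20 63 4 0 0 0 0 0 0 0]
t=5: x=[20.1495 57.8545 5.6150 0.1339 0.0000 0.0000 0.0000 0.0000 0.0000 0.0000] k=[25 56 6 1 0 0 0 0 0 0]
t=6: x=[24.5372 51.5150 7.1857 1.0912 0.0339 0.0000 0.0000 0.0000 0.0000 0.0000] k=[28 56 10 0 0 0 0 0 0 0]
t=7: x=[27.3285 51.7619 10.7045 0.3349 0.0000 0.0000 0.0000 0.0000 0.0000 0.0000] k=[29 57 8 0 0 0 0 0 0 0]
t=8: x=[28.2960 52.6642 8.9599 0.2679 0.0000 0.0000 0.0000 0.0000 0.0000 0.0000] k=[29 52 4 4 0 0 0 0 0 0]
t=9: x=[28.1265 47.8488 5.3821 3.6994 0.1357 0.0000 0.0000 0.0000 0.0000 0.0000] k=[26 49 10 5 0 0 0 0 0 0]
t=10: x=[25.2301 45.1644 10.6375 4.7944 0.1696 0.0000 0.0000 0.0000 0.0000 0.0000] k=[25 48 15 9 0 0 0 0 0 0]
t=11: x=[24.2680 44.3766 15.2003 8.5445 0.3052 0.0000 0.0000 0.0000 0.0000 0.0000] k=[29 48 14 11 0 0 0 0 0 0]
t=12: x=[27.9910 44.4813 14.3732 10.3062 0.3731 0.0000 0.0000 0.0000 0.0000 0.0000] k=[27 47 16 10 4 0 0 0 0 0]
t=13: x=[26.0926 43.5549 16.0957 9.6108 3.9487 0.1374 0.0000 0.0000 0.0000 0.0000] k=[26 46 13 14 8 0 0 0 0 0]
t=14: x=[25.1290 42.4907 13.5133 13.2424 7.7034 0.2747 0.0000 0.0000 0.0000 0.0000] k=[30 43 10 17 9 4 0 0 0 0]
t=15: x=[28.7561 39.7582 10.8385 15.8809 8.8482 3.9619 0.1391 0.0000 0.0000 0.0000] k=[32 44 14 18 13 8 0 0 0 0]
t=16: x=[30.6635 40.8875 14.4741 17.0567 12.6495 7.7580 0.2781 0.0000 0.0000 0.0000] k=[36 38 11 19 12 11 5 0 0 0]
t=17: x=[34.2239 35.4121 11.6285 17.8251 11.8777 10.6433 5.0030 0.1760 0.0000 0.0000] k=[29 31 14 23 11 11 9 0 0 0]
t=18: x=[27.4155 28.9040 14.2050 21.5193 11.1064 10.7468 8.7017 0.3168 0.0000 0.0000] k=[23 30 12 26 10 14 7 0 0 0]
t=19: x=[21.8124 27.7267 12.4864 24.1442 10.4037 13.3940 6.9565 0.2464 0.0000 0.0000] k=[20 31 11 22 9 10 2 0 0 0]
t=20: x=[19.0818 28.4951 11.4944 20.4409 9.2235 9.5203 2.1955 0.0704 0.0000 0.0000] k=[17 26 12 24 9 7 4 0 0 0]

0.0339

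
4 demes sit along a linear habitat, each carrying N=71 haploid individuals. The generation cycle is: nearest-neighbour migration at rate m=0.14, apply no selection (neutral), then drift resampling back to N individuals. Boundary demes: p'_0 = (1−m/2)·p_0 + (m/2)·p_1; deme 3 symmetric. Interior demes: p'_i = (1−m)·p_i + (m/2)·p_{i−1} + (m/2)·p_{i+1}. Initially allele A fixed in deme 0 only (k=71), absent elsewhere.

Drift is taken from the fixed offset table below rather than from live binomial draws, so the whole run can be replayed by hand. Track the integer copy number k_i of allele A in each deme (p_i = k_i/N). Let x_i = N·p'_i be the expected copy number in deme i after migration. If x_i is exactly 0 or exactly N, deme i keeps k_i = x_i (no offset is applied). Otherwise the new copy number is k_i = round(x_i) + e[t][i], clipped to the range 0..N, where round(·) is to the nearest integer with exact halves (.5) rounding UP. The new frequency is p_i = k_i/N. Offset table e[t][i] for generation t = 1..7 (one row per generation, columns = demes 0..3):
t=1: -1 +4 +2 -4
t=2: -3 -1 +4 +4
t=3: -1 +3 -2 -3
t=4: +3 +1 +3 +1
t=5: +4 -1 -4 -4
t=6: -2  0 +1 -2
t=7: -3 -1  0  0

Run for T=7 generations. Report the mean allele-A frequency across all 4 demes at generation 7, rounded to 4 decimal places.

t=0: k=[71 0 0 0]
t=1: x=[66.0300 4.9700 0.0000 0.0000] k=[65 9 0 0]
t=2: x=[61.0800 12.2900 0.6300 0.0000] k=[58 11 5 0]
t=3: x=[54.7100 13.8700 5.0700 0.3500] k=[54 17 3 0]
t=4: x=[51.4100 18.6100 3.7700 0.2100] k=[54 20 7 1]
t=5: x=[51.6200 21.4700 7.4900 1.4200] k=[56 20 3 0]
t=6: x=[53.4800 21.3300 3.9800 0.2100] k=[51 21 5 0]
t=7: x=[48.9000 21.9800 5.7700 0.3500] k=[46 21 6 0]

0.2570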